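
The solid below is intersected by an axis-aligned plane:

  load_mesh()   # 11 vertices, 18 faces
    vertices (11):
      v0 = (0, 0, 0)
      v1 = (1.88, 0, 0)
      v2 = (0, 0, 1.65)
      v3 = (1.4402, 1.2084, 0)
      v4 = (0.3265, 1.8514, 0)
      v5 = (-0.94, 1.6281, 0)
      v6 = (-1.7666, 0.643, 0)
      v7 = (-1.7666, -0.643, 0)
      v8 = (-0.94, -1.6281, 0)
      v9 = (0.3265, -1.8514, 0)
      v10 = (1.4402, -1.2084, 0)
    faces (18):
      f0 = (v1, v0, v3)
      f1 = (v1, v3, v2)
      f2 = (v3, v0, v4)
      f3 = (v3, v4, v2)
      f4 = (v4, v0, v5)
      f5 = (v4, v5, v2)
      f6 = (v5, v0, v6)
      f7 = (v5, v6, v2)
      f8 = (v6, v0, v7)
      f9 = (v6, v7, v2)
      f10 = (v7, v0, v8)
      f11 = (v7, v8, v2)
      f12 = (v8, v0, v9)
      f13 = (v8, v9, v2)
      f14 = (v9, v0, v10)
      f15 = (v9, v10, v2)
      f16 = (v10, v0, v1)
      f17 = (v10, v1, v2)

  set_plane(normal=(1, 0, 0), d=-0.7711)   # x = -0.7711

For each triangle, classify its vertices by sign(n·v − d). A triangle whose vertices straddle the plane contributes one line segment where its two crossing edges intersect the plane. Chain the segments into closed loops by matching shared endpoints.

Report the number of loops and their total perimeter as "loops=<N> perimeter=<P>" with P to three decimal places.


Straddling triangles (10 of 18):
  (v4,v0,v5) [++-] → (-0.7711, 1.33556, 0)–(-0.7711, 1.65788, 0)  len=0.3223
  (v4,v5,v2) [+-+] → (-0.7711, 1.65788, 0)–(-0.7711, 1.33556, 0.296473)  len=0.4379
  (v5,v0,v6) [-+-] → (-0.7711, 1.33556, 0)–(-0.7711, 0.280662, 0)  len=1.0549
  (v5,v6,v2) [--+] → (-0.7711, 0.280662, 0.929795)–(-0.7711, 1.33556, 0.296473)  len=1.2304
  (v6,v0,v7) [-+-] → (-0.7711, 0.280662, 0)–(-0.7711, -0.280662, 0)  len=0.5613
  (v6,v7,v2) [--+] → (-0.7711, -0.280662, 0.929795)–(-0.7711, 0.280662, 0.929795)  len=0.5613
  (v7,v0,v8) [-+-] → (-0.7711, -0.280662, 0)–(-0.7711, -1.33556, 0)  len=1.0549
  (v7,v8,v2) [--+] → (-0.7711, -1.33556, 0.296473)–(-0.7711, -0.280662, 0.929795)  len=1.2304
  (v8,v0,v9) [-++] → (-0.7711, -1.33556, 0)–(-0.7711, -1.65788, 0)  len=0.3223
  (v8,v9,v2) [-++] → (-0.7711, -1.65788, 0)–(-0.7711, -1.33556, 0.296473)  len=0.4379

Chained into 1 loop(s):
  loop 1: 10 segments, perimeter = 7.2138
Total perimeter = 7.214

loops=1 perimeter=7.214


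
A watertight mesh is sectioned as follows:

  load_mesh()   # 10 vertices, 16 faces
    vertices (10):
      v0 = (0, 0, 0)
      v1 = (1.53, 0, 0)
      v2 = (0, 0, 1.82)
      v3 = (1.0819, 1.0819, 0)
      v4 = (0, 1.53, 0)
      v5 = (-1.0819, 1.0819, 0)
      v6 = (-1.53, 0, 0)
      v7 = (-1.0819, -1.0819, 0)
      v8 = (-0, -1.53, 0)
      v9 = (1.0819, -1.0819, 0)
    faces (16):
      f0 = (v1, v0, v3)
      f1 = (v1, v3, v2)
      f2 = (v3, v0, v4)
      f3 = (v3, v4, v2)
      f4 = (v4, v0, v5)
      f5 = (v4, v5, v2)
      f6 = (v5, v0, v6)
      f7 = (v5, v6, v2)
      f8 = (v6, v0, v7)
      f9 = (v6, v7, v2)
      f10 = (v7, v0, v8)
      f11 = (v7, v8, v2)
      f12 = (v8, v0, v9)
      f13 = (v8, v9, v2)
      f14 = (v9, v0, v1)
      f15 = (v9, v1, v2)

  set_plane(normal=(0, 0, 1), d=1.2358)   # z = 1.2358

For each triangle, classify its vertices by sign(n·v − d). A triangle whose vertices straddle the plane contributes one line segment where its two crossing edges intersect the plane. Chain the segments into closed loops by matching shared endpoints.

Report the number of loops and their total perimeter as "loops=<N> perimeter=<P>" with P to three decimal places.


loops=1 perimeter=3.007

Straddling triangles (8 of 16):
  (v1,v3,v2) [--+] → (0.347278, 0.347278, 1.2358)–(0.491113, 0, 1.2358)  len=0.3759
  (v3,v4,v2) [--+] → (0, 0.491113, 1.2358)–(0.347278, 0.347278, 1.2358)  len=0.3759
  (v4,v5,v2) [--+] → (-0.347278, 0.347278, 1.2358)–(0, 0.491113, 1.2358)  len=0.3759
  (v5,v6,v2) [--+] → (-0.491113, 0, 1.2358)–(-0.347278, 0.347278, 1.2358)  len=0.3759
  (v6,v7,v2) [--+] → (-0.347278, -0.347278, 1.2358)–(-0.491113, 0, 1.2358)  len=0.3759
  (v7,v8,v2) [--+] → (0, -0.491113, 1.2358)–(-0.347278, -0.347278, 1.2358)  len=0.3759
  (v8,v9,v2) [--+] → (0.347278, -0.347278, 1.2358)–(0, -0.491113, 1.2358)  len=0.3759
  (v9,v1,v2) [--+] → (0.491113, 0, 1.2358)–(0.347278, -0.347278, 1.2358)  len=0.3759

Chained into 1 loop(s):
  loop 1: 8 segments, perimeter = 3.0071
Total perimeter = 3.007


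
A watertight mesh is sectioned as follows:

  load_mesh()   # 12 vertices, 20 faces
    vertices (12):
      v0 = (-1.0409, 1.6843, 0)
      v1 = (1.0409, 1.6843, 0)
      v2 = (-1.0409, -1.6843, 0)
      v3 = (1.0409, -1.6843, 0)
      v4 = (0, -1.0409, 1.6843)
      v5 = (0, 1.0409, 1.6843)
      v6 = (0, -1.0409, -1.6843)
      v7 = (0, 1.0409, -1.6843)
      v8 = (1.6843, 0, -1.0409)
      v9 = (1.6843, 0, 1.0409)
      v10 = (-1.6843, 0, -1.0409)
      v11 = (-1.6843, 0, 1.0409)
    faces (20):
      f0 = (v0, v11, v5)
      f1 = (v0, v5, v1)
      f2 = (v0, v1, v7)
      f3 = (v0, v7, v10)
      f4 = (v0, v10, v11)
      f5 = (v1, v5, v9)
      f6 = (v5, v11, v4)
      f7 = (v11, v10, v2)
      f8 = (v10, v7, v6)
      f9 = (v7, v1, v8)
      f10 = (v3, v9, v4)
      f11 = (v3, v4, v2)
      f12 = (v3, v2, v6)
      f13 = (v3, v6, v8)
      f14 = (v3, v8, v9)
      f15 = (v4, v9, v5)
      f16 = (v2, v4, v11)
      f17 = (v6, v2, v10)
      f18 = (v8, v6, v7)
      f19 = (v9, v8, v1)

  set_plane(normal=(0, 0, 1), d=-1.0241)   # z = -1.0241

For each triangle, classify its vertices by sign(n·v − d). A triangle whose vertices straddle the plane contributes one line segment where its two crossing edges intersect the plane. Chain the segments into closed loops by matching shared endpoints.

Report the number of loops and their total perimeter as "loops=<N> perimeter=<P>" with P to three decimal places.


loops=1 perimeter=8.909

Straddling triangles (10 of 20):
  (v0,v1,v7) [++-] → (0.408005, 1.2931, -1.0241)–(-0.408005, 1.2931, -1.0241)  len=0.8160
  (v0,v7,v10) [+--] → (-0.408005, 1.2931, -1.0241)–(-1.67392, 0.0271844, -1.0241)  len=1.7903
  (v0,v10,v11) [+-+] → (-1.67392, 0.0271844, -1.0241)–(-1.6843, 0, -1.0241)  len=0.0291
  (v11,v10,v2) [+-+] → (-1.6843, 0, -1.0241)–(-1.67392, -0.0271844, -1.0241)  len=0.0291
  (v7,v1,v8) [-+-] → (0.408005, 1.2931, -1.0241)–(1.67392, 0.0271844, -1.0241)  len=1.7903
  (v3,v2,v6) [++-] → (-0.408005, -1.2931, -1.0241)–(0.408005, -1.2931, -1.0241)  len=0.8160
  (v3,v6,v8) [+--] → (0.408005, -1.2931, -1.0241)–(1.67392, -0.0271844, -1.0241)  len=1.7903
  (v3,v8,v9) [+-+] → (1.67392, -0.0271844, -1.0241)–(1.6843, 0, -1.0241)  len=0.0291
  (v6,v2,v10) [-+-] → (-0.408005, -1.2931, -1.0241)–(-1.67392, -0.0271844, -1.0241)  len=1.7903
  (v9,v8,v1) [+-+] → (1.6843, 0, -1.0241)–(1.67392, 0.0271844, -1.0241)  len=0.0291

Chained into 1 loop(s):
  loop 1: 10 segments, perimeter = 8.9095
Total perimeter = 8.909


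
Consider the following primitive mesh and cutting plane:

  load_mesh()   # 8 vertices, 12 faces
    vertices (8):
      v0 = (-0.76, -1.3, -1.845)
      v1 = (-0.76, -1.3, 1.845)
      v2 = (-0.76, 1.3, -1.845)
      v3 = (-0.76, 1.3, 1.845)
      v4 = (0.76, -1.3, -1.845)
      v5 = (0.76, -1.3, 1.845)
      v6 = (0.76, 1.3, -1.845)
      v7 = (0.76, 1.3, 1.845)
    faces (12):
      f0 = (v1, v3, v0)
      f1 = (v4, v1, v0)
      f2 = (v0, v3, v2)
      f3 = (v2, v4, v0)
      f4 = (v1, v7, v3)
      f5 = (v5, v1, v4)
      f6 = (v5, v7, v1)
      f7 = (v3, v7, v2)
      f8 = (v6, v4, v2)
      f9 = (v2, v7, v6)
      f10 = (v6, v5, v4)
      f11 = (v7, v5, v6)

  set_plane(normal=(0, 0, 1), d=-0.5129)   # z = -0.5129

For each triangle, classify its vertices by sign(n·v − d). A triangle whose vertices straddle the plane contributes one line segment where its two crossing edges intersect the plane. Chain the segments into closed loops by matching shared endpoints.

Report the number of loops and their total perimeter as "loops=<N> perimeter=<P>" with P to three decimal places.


Straddling triangles (8 of 12):
  (v1,v3,v0) [++-] → (-0.76, -0.361393, -0.5129)–(-0.76, -1.3, -0.5129)  len=0.9386
  (v4,v1,v0) [-+-] → (0.211276, -1.3, -0.5129)–(-0.76, -1.3, -0.5129)  len=0.9713
  (v0,v3,v2) [-+-] → (-0.76, -0.361393, -0.5129)–(-0.76, 1.3, -0.5129)  len=1.6614
  (v5,v1,v4) [++-] → (0.211276, -1.3, -0.5129)–(0.76, -1.3, -0.5129)  len=0.5487
  (v3,v7,v2) [++-] → (-0.211276, 1.3, -0.5129)–(-0.76, 1.3, -0.5129)  len=0.5487
  (v2,v7,v6) [-+-] → (-0.211276, 1.3, -0.5129)–(0.76, 1.3, -0.5129)  len=0.9713
  (v6,v5,v4) [-+-] → (0.76, 0.361393, -0.5129)–(0.76, -1.3, -0.5129)  len=1.6614
  (v7,v5,v6) [++-] → (0.76, 0.361393, -0.5129)–(0.76, 1.3, -0.5129)  len=0.9386

Chained into 1 loop(s):
  loop 1: 8 segments, perimeter = 8.2400
Total perimeter = 8.240

loops=1 perimeter=8.240


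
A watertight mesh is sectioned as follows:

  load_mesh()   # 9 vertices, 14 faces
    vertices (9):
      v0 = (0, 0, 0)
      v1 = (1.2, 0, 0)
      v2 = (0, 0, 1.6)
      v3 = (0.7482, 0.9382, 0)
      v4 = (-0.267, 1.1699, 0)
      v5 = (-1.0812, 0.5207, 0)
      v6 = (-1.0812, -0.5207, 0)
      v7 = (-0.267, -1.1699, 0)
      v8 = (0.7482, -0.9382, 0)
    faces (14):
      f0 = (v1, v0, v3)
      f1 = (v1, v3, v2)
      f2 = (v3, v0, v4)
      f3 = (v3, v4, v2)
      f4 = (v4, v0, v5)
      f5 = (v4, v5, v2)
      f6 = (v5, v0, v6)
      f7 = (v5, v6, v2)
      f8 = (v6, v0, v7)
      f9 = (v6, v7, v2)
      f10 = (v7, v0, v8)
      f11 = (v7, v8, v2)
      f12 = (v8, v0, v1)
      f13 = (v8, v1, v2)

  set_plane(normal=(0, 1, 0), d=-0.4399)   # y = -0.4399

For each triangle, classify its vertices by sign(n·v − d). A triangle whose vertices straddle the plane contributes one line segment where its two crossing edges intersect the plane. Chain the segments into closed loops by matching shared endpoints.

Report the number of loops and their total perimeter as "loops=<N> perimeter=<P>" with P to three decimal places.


loops=1 perimeter=5.012

Straddling triangles (8 of 14):
  (v5,v0,v6) [++-] → (-0.913424, -0.4399, 0)–(-1.0812, -0.4399, 0)  len=0.1678
  (v5,v6,v2) [+-+] → (-1.0812, -0.4399, 0)–(-0.913424, -0.4399, 0.248281)  len=0.2997
  (v6,v0,v7) [-+-] → (-0.913424, -0.4399, 0)–(-0.100396, -0.4399, 0)  len=0.8130
  (v6,v7,v2) [--+] → (-0.100396, -0.4399, 0.998376)–(-0.913424, -0.4399, 0.248281)  len=1.1062
  (v7,v0,v8) [-+-] → (-0.100396, -0.4399, 0)–(0.350813, -0.4399, 0)  len=0.4512
  (v7,v8,v2) [--+] → (0.350813, -0.4399, 0.849797)–(-0.100396, -0.4399, 0.998376)  len=0.4750
  (v8,v0,v1) [-++] → (0.350813, -0.4399, 0)–(0.988162, -0.4399, 0)  len=0.6373
  (v8,v1,v2) [-++] → (0.988162, -0.4399, 0)–(0.350813, -0.4399, 0.849797)  len=1.0622

Chained into 1 loop(s):
  loop 1: 8 segments, perimeter = 5.0125
Total perimeter = 5.012


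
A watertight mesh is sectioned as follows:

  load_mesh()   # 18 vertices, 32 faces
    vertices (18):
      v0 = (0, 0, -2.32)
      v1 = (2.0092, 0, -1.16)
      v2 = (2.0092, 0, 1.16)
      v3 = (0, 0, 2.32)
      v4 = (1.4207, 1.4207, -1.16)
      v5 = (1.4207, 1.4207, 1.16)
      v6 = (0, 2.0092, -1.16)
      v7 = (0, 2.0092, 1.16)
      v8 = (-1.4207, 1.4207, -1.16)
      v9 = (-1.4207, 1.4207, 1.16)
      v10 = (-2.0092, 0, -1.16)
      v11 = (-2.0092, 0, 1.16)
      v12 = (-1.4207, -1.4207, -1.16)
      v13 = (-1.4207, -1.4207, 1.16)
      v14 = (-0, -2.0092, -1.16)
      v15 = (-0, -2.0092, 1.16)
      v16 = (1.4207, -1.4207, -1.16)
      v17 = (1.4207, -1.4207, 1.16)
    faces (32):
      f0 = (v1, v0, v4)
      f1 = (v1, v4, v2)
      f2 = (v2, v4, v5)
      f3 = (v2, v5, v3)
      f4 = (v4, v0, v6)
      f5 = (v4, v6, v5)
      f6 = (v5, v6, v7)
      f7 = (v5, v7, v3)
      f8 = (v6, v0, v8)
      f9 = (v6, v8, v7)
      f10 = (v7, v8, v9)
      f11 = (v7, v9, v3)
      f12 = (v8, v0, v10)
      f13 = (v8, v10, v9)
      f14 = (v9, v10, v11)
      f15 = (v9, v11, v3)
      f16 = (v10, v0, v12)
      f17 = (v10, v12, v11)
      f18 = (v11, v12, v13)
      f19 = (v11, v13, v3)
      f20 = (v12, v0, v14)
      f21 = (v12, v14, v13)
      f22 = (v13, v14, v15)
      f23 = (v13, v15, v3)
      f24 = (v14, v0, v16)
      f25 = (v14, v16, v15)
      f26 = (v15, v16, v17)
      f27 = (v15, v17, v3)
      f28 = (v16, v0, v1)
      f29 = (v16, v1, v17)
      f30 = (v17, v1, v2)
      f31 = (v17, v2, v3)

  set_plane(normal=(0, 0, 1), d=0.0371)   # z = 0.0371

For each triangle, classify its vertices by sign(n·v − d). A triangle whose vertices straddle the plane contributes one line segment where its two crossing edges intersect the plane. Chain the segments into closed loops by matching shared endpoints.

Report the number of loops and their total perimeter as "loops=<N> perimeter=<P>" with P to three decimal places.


Straddling triangles (16 of 32):
  (v1,v4,v2) [--+] → (1.72436, 0.687631, 0.0371)–(2.0092, 0, 0.0371)  len=0.7443
  (v2,v4,v5) [+-+] → (1.72436, 0.687631, 0.0371)–(1.4207, 1.4207, 0.0371)  len=0.7935
  (v4,v6,v5) [--+] → (0.733069, 1.70554, 0.0371)–(1.4207, 1.4207, 0.0371)  len=0.7443
  (v5,v6,v7) [+-+] → (0.733069, 1.70554, 0.0371)–(0, 2.0092, 0.0371)  len=0.7935
  (v6,v8,v7) [--+] → (-0.687631, 1.72436, 0.0371)–(0, 2.0092, 0.0371)  len=0.7443
  (v7,v8,v9) [+-+] → (-0.687631, 1.72436, 0.0371)–(-1.4207, 1.4207, 0.0371)  len=0.7935
  (v8,v10,v9) [--+] → (-1.70554, 0.733069, 0.0371)–(-1.4207, 1.4207, 0.0371)  len=0.7443
  (v9,v10,v11) [+-+] → (-1.70554, 0.733069, 0.0371)–(-2.0092, 0, 0.0371)  len=0.7935
  (v10,v12,v11) [--+] → (-1.72436, -0.687631, 0.0371)–(-2.0092, 0, 0.0371)  len=0.7443
  (v11,v12,v13) [+-+] → (-1.72436, -0.687631, 0.0371)–(-1.4207, -1.4207, 0.0371)  len=0.7935
  (v12,v14,v13) [--+] → (-0.733069, -1.70554, 0.0371)–(-1.4207, -1.4207, 0.0371)  len=0.7443
  (v13,v14,v15) [+-+] → (-0.733069, -1.70554, 0.0371)–(0, -2.0092, 0.0371)  len=0.7935
  (v14,v16,v15) [--+] → (0.687631, -1.72436, 0.0371)–(0, -2.0092, 0.0371)  len=0.7443
  (v15,v16,v17) [+-+] → (0.687631, -1.72436, 0.0371)–(1.4207, -1.4207, 0.0371)  len=0.7935
  (v16,v1,v17) [--+] → (1.70554, -0.733069, 0.0371)–(1.4207, -1.4207, 0.0371)  len=0.7443
  (v17,v1,v2) [+-+] → (1.70554, -0.733069, 0.0371)–(2.0092, 0, 0.0371)  len=0.7935

Chained into 1 loop(s):
  loop 1: 16 segments, perimeter = 12.3021
Total perimeter = 12.302

loops=1 perimeter=12.302


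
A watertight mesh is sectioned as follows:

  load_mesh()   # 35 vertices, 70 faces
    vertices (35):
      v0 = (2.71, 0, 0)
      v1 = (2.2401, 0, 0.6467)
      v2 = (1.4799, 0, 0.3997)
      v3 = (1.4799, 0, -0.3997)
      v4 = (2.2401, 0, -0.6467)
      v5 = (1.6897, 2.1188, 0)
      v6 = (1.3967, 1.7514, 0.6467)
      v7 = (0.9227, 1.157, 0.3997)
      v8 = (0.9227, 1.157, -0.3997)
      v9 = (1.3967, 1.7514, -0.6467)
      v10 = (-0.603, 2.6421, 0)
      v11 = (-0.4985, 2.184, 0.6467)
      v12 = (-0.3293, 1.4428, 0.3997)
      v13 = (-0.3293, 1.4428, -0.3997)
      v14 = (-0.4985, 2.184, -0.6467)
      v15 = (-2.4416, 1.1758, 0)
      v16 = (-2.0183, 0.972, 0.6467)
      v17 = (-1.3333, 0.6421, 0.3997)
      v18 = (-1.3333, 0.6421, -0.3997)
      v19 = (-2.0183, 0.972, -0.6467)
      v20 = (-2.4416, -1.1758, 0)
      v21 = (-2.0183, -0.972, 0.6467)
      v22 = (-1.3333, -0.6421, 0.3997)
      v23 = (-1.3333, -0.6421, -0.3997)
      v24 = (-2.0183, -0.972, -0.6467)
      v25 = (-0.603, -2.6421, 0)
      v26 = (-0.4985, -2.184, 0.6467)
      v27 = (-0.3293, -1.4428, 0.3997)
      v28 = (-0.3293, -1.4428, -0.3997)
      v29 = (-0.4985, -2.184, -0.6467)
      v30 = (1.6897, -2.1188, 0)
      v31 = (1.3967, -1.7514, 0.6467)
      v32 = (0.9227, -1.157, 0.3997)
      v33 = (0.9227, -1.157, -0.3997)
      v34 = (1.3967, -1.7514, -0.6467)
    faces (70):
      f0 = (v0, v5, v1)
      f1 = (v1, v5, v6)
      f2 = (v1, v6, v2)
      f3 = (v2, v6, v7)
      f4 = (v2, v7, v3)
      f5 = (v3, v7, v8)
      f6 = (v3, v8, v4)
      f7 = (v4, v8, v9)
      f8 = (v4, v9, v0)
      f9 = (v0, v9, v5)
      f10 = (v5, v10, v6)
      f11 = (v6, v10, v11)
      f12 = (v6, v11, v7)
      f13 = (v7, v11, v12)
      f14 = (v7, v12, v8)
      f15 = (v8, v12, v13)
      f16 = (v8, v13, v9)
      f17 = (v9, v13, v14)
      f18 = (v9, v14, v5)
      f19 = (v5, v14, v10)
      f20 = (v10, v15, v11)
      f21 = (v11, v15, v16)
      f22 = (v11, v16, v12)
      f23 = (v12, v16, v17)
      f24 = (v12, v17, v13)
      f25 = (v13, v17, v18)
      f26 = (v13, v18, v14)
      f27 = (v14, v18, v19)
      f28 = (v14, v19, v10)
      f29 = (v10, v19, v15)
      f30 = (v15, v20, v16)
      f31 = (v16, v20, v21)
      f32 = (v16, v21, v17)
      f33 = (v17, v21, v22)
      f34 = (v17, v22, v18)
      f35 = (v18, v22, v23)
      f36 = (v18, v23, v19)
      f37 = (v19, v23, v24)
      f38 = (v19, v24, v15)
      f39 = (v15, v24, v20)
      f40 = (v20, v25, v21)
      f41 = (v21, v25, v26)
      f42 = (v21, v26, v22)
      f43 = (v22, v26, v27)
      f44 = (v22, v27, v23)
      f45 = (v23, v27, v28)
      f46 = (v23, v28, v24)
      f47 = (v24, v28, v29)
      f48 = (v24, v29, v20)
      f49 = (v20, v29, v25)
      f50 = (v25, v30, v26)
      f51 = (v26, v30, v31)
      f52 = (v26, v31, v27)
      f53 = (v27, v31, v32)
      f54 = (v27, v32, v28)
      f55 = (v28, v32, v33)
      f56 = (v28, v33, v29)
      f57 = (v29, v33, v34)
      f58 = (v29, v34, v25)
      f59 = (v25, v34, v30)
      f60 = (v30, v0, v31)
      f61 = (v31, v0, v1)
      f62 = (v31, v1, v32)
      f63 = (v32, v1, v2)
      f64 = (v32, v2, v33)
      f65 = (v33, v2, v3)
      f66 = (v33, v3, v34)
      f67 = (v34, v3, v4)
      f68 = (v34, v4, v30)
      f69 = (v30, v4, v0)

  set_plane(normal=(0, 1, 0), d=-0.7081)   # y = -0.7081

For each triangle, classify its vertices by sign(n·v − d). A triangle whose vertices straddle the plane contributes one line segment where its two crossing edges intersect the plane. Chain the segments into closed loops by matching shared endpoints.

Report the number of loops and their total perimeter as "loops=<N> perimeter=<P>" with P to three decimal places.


Straddling triangles (22 of 70):
  (v15,v20,v16) [+-+] → (-2.4416, -0.7081, 0)–(-2.34942, -0.7081, 0.140824)  len=0.1683
  (v16,v20,v21) [+--] → (-2.34942, -0.7081, 0.140824)–(-2.0183, -0.7081, 0.6467)  len=0.6046
  (v16,v21,v17) [+-+] → (-2.0183, -0.7081, 0.6467)–(-1.9063, -0.7081, 0.606316)  len=0.1191
  (v17,v21,v22) [+-+] → (-1.9063, -0.7081, 0.606316)–(-1.47034, -0.7081, 0.449115)  len=0.4634
  (v19,v23,v24) [++-] → (-1.47034, -0.7081, -0.449115)–(-2.0183, -0.7081, -0.6467)  len=0.5825
  (v19,v24,v15) [+-+] → (-2.0183, -0.7081, -0.6467)–(-2.07031, -0.7081, -0.56724)  len=0.0950
  (v15,v24,v20) [+--] → (-2.07031, -0.7081, -0.56724)–(-2.4416, -0.7081, 0)  len=0.6780
  (v21,v26,v22) [--+] → (-1.29757, -0.7081, 0.410273)–(-1.47034, -0.7081, 0.449115)  len=0.1771
  (v22,v26,v27) [+--] → (-1.29757, -0.7081, 0.410273)–(-1.25054, -0.7081, 0.3997)  len=0.0482
  (v22,v27,v23) [+-+] → (-1.25054, -0.7081, 0.3997)–(-1.25054, -0.7081, -0.333807)  len=0.7335
  (v23,v27,v28) [+--] → (-1.25054, -0.7081, -0.333807)–(-1.25054, -0.7081, -0.3997)  len=0.0659
  (v23,v28,v24) [+--] → (-1.25054, -0.7081, -0.3997)–(-1.47034, -0.7081, -0.449115)  len=0.2253
  (v30,v0,v31) [-+-] → (2.36902, -0.7081, 0)–(2.17903, -0.7081, 0.261464)  len=0.3232
  (v31,v0,v1) [-++] → (2.17903, -0.7081, 0.261464)–(1.89911, -0.7081, 0.6467)  len=0.4762
  (v31,v1,v32) [-+-] → (1.89911, -0.7081, 0.6467)–(1.43383, -0.7081, 0.495533)  len=0.4892
  (v32,v1,v2) [-++] → (1.43383, -0.7081, 0.495533)–(1.13889, -0.7081, 0.3997)  len=0.3101
  (v32,v2,v33) [-+-] → (1.13889, -0.7081, 0.3997)–(1.13889, -0.7081, -0.0895439)  len=0.4892
  (v33,v2,v3) [-++] → (1.13889, -0.7081, -0.0895439)–(1.13889, -0.7081, -0.3997)  len=0.3102
  (v33,v3,v34) [-+-] → (1.13889, -0.7081, -0.3997)–(1.44626, -0.7081, -0.499563)  len=0.3232
  (v34,v3,v4) [-++] → (1.44626, -0.7081, -0.499563)–(1.89911, -0.7081, -0.6467)  len=0.4762
  (v34,v4,v30) [-+-] → (1.89911, -0.7081, -0.6467)–(2.05616, -0.7081, -0.430574)  len=0.2672
  (v30,v4,v0) [-++] → (2.05616, -0.7081, -0.430574)–(2.36902, -0.7081, 0)  len=0.5322

Chained into 2 loop(s):
  loop 1: 12 segments, perimeter = 3.9608
  loop 2: 10 segments, perimeter = 3.9969
Total perimeter = 7.958

loops=2 perimeter=7.958


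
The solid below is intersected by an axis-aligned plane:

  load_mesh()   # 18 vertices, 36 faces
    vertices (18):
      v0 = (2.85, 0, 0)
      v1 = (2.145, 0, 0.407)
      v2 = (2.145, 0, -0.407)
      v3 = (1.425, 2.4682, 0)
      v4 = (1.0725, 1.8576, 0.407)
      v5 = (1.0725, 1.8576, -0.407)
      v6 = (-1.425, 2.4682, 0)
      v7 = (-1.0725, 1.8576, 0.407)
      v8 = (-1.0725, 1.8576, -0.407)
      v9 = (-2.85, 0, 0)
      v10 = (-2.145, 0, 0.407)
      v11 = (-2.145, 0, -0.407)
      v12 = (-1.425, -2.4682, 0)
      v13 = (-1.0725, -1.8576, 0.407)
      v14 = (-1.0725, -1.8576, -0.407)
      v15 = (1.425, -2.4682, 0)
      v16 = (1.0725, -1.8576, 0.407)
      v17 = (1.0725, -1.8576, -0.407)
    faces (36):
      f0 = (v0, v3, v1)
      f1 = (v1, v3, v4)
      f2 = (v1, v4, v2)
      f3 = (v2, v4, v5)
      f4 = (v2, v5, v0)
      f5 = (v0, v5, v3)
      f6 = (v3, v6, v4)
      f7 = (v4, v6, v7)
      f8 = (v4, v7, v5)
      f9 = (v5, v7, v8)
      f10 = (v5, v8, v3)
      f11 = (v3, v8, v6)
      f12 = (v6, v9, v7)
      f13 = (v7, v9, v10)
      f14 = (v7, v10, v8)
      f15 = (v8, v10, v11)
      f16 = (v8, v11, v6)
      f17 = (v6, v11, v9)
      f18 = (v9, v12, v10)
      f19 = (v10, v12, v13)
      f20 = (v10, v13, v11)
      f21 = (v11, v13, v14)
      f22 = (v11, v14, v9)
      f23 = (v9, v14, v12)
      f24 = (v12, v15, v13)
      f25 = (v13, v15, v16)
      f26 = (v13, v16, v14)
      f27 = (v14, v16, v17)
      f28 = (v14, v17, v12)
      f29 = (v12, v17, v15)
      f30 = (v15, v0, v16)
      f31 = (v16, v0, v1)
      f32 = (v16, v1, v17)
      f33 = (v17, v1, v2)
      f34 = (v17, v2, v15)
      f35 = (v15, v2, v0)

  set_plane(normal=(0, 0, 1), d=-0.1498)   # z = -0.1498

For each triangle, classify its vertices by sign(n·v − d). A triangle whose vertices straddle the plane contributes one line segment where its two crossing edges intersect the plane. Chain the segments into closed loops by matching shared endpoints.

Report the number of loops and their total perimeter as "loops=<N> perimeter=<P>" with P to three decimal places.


loops=2 perimeter=28.413

Straddling triangles (24 of 36):
  (v1,v4,v2) [++-] → (1.80612, 0.586947, -0.1498)–(2.145, 0, -0.1498)  len=0.6778
  (v2,v4,v5) [-+-] → (1.80612, 0.586947, -0.1498)–(1.0725, 1.8576, -0.1498)  len=1.4672
  (v2,v5,v0) [--+] → (2.19578, 0.683706, -0.1498)–(2.59052, 0, -0.1498)  len=0.7895
  (v0,v5,v3) [+-+] → (2.19578, 0.683706, -0.1498)–(1.29526, 2.24346, -0.1498)  len=1.8010
  (v4,v7,v5) [++-] → (0.394743, 1.8576, -0.1498)–(1.0725, 1.8576, -0.1498)  len=0.6778
  (v5,v7,v8) [-+-] → (0.394743, 1.8576, -0.1498)–(-1.0725, 1.8576, -0.1498)  len=1.4672
  (v5,v8,v3) [--+] → (0.505773, 2.24346, -0.1498)–(1.29526, 2.24346, -0.1498)  len=0.7895
  (v3,v8,v6) [+-+] → (0.505773, 2.24346, -0.1498)–(-1.29526, 2.24346, -0.1498)  len=1.8010
  (v7,v10,v8) [++-] → (-1.41138, 1.27065, -0.1498)–(-1.0725, 1.8576, -0.1498)  len=0.6778
  (v8,v10,v11) [-+-] → (-1.41138, 1.27065, -0.1498)–(-2.145, 0, -0.1498)  len=1.4672
  (v8,v11,v6) [--+] → (-1.69, 1.55976, -0.1498)–(-1.29526, 2.24346, -0.1498)  len=0.7895
  (v6,v11,v9) [+-+] → (-1.69, 1.55976, -0.1498)–(-2.59052, 0, -0.1498)  len=1.8010
  (v10,v13,v11) [++-] → (-1.80612, -0.586947, -0.1498)–(-2.145, 0, -0.1498)  len=0.6778
  (v11,v13,v14) [-+-] → (-1.80612, -0.586947, -0.1498)–(-1.0725, -1.8576, -0.1498)  len=1.4672
  (v11,v14,v9) [--+] → (-2.19578, -0.683706, -0.1498)–(-2.59052, 0, -0.1498)  len=0.7895
  (v9,v14,v12) [+-+] → (-2.19578, -0.683706, -0.1498)–(-1.29526, -2.24346, -0.1498)  len=1.8010
  (v13,v16,v14) [++-] → (-0.394743, -1.8576, -0.1498)–(-1.0725, -1.8576, -0.1498)  len=0.6778
  (v14,v16,v17) [-+-] → (-0.394743, -1.8576, -0.1498)–(1.0725, -1.8576, -0.1498)  len=1.4672
  (v14,v17,v12) [--+] → (-0.505773, -2.24346, -0.1498)–(-1.29526, -2.24346, -0.1498)  len=0.7895
  (v12,v17,v15) [+-+] → (-0.505773, -2.24346, -0.1498)–(1.29526, -2.24346, -0.1498)  len=1.8010
  (v16,v1,v17) [++-] → (1.41138, -1.27065, -0.1498)–(1.0725, -1.8576, -0.1498)  len=0.6778
  (v17,v1,v2) [-+-] → (1.41138, -1.27065, -0.1498)–(2.145, 0, -0.1498)  len=1.4672
  (v17,v2,v15) [--+] → (1.69, -1.55976, -0.1498)–(1.29526, -2.24346, -0.1498)  len=0.7895
  (v15,v2,v0) [+-+] → (1.69, -1.55976, -0.1498)–(2.59052, 0, -0.1498)  len=1.8010

Chained into 2 loop(s):
  loop 1: 12 segments, perimeter = 12.8699
  loop 2: 12 segments, perimeter = 15.5431
Total perimeter = 28.413


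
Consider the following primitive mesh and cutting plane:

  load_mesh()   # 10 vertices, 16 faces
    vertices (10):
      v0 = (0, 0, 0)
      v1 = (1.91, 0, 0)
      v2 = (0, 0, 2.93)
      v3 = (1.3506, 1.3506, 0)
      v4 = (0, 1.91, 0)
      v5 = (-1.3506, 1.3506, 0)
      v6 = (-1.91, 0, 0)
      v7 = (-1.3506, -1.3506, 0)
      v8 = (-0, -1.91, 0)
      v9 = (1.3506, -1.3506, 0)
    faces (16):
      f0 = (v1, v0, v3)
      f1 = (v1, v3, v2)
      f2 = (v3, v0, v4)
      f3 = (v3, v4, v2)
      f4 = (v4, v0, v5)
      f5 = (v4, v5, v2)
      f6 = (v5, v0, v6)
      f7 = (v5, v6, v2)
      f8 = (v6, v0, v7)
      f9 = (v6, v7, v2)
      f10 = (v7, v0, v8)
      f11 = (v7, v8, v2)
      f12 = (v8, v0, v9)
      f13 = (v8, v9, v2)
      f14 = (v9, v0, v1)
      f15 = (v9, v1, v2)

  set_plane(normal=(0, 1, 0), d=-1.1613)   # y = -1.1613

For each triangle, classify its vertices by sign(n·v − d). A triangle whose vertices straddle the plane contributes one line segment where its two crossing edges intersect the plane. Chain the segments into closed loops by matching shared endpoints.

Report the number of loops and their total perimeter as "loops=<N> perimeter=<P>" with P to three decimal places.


Straddling triangles (8 of 16):
  (v6,v0,v7) [++-] → (-1.1613, -1.1613, 0)–(-1.42901, -1.1613, 0)  len=0.2677
  (v6,v7,v2) [+-+] → (-1.42901, -1.1613, 0)–(-1.1613, -1.1613, 0.410669)  len=0.4902
  (v7,v0,v8) [-+-] → (-1.1613, -1.1613, 0)–(0, -1.1613, 0)  len=1.1613
  (v7,v8,v2) [--+] → (0, -1.1613, 1.14853)–(-1.1613, -1.1613, 0.410669)  len=1.3759
  (v8,v0,v9) [-+-] → (0, -1.1613, 0)–(1.1613, -1.1613, 0)  len=1.1613
  (v8,v9,v2) [--+] → (1.1613, -1.1613, 0.410669)–(0, -1.1613, 1.14853)  len=1.3759
  (v9,v0,v1) [-++] → (1.1613, -1.1613, 0)–(1.42901, -1.1613, 0)  len=0.2677
  (v9,v1,v2) [-++] → (1.42901, -1.1613, 0)–(1.1613, -1.1613, 0.410669)  len=0.4902

Chained into 1 loop(s):
  loop 1: 8 segments, perimeter = 6.5902
Total perimeter = 6.590

loops=1 perimeter=6.590


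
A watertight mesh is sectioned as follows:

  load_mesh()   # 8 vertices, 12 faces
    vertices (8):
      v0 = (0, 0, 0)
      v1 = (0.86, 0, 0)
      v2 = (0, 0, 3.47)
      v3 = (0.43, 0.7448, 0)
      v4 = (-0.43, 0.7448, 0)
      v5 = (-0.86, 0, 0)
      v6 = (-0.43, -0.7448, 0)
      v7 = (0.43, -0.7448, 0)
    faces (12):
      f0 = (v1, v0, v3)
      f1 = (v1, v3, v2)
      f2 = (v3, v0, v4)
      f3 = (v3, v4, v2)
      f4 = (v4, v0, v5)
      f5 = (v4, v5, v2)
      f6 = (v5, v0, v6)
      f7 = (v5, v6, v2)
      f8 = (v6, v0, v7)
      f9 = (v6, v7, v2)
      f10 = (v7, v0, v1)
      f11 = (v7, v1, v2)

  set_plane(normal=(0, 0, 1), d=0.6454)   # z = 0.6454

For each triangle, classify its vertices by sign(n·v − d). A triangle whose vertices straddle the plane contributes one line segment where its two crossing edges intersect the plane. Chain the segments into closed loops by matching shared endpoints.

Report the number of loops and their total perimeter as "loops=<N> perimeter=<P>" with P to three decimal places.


loops=1 perimeter=4.200

Straddling triangles (6 of 12):
  (v1,v3,v2) [--+] → (0.350022, 0.606271, 0.6454)–(0.700045, 0, 0.6454)  len=0.7001
  (v3,v4,v2) [--+] → (-0.350022, 0.606271, 0.6454)–(0.350022, 0.606271, 0.6454)  len=0.7000
  (v4,v5,v2) [--+] → (-0.700045, 0, 0.6454)–(-0.350022, 0.606271, 0.6454)  len=0.7001
  (v5,v6,v2) [--+] → (-0.350022, -0.606271, 0.6454)–(-0.700045, 0, 0.6454)  len=0.7001
  (v6,v7,v2) [--+] → (0.350022, -0.606271, 0.6454)–(-0.350022, -0.606271, 0.6454)  len=0.7000
  (v7,v1,v2) [--+] → (0.700045, 0, 0.6454)–(0.350022, -0.606271, 0.6454)  len=0.7001

Chained into 1 loop(s):
  loop 1: 6 segments, perimeter = 4.2003
Total perimeter = 4.200


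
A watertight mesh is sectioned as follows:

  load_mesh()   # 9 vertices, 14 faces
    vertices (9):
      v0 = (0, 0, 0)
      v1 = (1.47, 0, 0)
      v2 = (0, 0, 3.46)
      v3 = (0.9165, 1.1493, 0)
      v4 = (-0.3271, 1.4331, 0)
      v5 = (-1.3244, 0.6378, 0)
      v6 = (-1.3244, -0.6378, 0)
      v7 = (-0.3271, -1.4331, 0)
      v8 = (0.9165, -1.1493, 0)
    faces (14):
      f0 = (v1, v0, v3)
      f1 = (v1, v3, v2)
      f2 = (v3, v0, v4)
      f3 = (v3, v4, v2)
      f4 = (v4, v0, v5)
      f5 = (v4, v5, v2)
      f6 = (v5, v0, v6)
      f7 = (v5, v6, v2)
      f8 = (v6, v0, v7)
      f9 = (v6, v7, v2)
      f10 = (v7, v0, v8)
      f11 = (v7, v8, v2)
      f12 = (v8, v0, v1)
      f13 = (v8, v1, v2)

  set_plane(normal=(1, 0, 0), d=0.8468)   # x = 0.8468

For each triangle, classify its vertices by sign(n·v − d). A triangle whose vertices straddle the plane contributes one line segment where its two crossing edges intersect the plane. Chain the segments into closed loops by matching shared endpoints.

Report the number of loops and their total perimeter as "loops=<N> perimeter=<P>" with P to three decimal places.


Straddling triangles (8 of 14):
  (v1,v0,v3) [+-+] → (0.8468, 0, 0)–(0.8468, 1.0619, 0)  len=1.0619
  (v1,v3,v2) [++-] → (0.8468, 1.0619, 0.263134)–(0.8468, 0, 1.46685)  len=1.6052
  (v3,v0,v4) [+--] → (0.8468, 1.0619, 0)–(0.8468, 1.16521, 0)  len=0.1033
  (v3,v4,v2) [+--] → (0.8468, 1.16521, 0)–(0.8468, 1.0619, 0.263134)  len=0.2827
  (v7,v0,v8) [--+] → (0.8468, -1.0619, 0)–(0.8468, -1.16521, 0)  len=0.1033
  (v7,v8,v2) [-+-] → (0.8468, -1.16521, 0)–(0.8468, -1.0619, 0.263134)  len=0.2827
  (v8,v0,v1) [+-+] → (0.8468, -1.0619, 0)–(0.8468, 0, 0)  len=1.0619
  (v8,v1,v2) [++-] → (0.8468, 0, 1.46685)–(0.8468, -1.0619, 0.263134)  len=1.6052

Chained into 1 loop(s):
  loop 1: 8 segments, perimeter = 6.1061
Total perimeter = 6.106

loops=1 perimeter=6.106


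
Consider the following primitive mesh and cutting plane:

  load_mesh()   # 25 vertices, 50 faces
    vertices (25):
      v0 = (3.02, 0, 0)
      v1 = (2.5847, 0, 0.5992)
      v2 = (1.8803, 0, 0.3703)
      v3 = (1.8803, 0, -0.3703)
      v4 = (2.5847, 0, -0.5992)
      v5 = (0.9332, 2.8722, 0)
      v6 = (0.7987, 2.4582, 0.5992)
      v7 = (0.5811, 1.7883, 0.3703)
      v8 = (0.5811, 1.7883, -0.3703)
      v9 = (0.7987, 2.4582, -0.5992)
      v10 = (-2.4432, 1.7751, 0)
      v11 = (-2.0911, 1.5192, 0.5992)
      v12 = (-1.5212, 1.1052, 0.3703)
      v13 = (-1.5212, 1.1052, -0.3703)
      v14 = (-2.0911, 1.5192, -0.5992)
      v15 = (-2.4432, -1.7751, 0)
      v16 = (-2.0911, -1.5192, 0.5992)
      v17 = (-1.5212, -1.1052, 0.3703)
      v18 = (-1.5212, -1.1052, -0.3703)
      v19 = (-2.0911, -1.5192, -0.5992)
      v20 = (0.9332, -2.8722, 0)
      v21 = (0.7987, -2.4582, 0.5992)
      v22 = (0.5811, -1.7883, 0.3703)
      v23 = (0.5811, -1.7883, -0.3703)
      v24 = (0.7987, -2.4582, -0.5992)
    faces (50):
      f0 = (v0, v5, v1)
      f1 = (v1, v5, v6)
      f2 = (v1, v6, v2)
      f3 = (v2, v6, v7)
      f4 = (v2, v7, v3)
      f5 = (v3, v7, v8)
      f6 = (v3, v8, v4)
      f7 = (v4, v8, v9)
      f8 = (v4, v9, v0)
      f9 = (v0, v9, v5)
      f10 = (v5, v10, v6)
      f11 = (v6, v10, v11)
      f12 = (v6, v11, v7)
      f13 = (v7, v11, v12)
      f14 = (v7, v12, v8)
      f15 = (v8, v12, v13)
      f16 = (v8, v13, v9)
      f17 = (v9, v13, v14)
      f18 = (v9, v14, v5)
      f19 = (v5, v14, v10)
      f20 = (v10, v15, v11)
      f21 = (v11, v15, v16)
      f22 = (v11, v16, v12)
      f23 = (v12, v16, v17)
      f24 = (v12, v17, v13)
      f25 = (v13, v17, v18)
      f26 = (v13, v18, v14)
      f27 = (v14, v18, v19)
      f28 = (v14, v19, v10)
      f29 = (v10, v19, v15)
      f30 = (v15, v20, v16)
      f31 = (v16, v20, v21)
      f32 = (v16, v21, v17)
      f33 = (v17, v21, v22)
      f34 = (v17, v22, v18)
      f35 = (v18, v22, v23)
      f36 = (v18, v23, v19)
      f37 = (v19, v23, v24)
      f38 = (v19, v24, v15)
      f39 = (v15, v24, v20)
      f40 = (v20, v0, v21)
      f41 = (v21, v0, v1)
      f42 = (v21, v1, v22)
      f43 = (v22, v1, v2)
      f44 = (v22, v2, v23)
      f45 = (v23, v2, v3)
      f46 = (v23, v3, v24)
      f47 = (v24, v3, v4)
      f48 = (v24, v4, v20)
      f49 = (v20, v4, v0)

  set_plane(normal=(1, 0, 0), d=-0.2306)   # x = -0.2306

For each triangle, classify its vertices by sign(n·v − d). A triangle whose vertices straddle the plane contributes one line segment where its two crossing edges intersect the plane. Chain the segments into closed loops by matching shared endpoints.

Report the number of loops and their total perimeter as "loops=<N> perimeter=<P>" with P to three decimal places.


Straddling triangles (20 of 50):
  (v5,v10,v6) [+-+] → (-0.2306, 2.49404, 0)–(-0.2306, 2.24132, 0.408955)  len=0.4807
  (v6,v10,v11) [+--] → (-0.2306, 2.24132, 0.408955)–(-0.2306, 2.12374, 0.5992)  len=0.2236
  (v6,v11,v7) [+-+] → (-0.2306, 2.12374, 0.5992)–(-0.2306, 1.70656, 0.43983)  len=0.4466
  (v7,v11,v12) [+--] → (-0.2306, 1.70656, 0.43983)–(-0.2306, 1.52455, 0.3703)  len=0.1948
  (v7,v12,v8) [+-+] → (-0.2306, 1.52455, 0.3703)–(-0.2306, 1.52455, -0.0843536)  len=0.4547
  (v8,v12,v13) [+--] → (-0.2306, 1.52455, -0.0843536)–(-0.2306, 1.52455, -0.3703)  len=0.2859
  (v8,v13,v9) [+-+] → (-0.2306, 1.52455, -0.3703)–(-0.2306, 1.8579, -0.497641)  len=0.3568
  (v9,v13,v14) [+--] → (-0.2306, 1.8579, -0.497641)–(-0.2306, 2.12374, -0.5992)  len=0.2846
  (v9,v14,v5) [+-+] → (-0.2306, 2.12374, -0.5992)–(-0.2306, 2.35154, -0.230582)  len=0.4333
  (v5,v14,v10) [+--] → (-0.2306, 2.35154, -0.230582)–(-0.2306, 2.49404, 0)  len=0.2711
  (v15,v20,v16) [-+-] → (-0.2306, -2.49404, 0)–(-0.2306, -2.35154, 0.230582)  len=0.2711
  (v16,v20,v21) [-++] → (-0.2306, -2.35154, 0.230582)–(-0.2306, -2.12374, 0.5992)  len=0.4333
  (v16,v21,v17) [-+-] → (-0.2306, -2.12374, 0.5992)–(-0.2306, -1.8579, 0.497641)  len=0.2846
  (v17,v21,v22) [-++] → (-0.2306, -1.8579, 0.497641)–(-0.2306, -1.52455, 0.3703)  len=0.3568
  (v17,v22,v18) [-+-] → (-0.2306, -1.52455, 0.3703)–(-0.2306, -1.52455, 0.0843536)  len=0.2859
  (v18,v22,v23) [-++] → (-0.2306, -1.52455, 0.0843536)–(-0.2306, -1.52455, -0.3703)  len=0.4547
  (v18,v23,v19) [-+-] → (-0.2306, -1.52455, -0.3703)–(-0.2306, -1.70656, -0.43983)  len=0.1948
  (v19,v23,v24) [-++] → (-0.2306, -1.70656, -0.43983)–(-0.2306, -2.12374, -0.5992)  len=0.4466
  (v19,v24,v15) [-+-] → (-0.2306, -2.12374, -0.5992)–(-0.2306, -2.24132, -0.408955)  len=0.2236
  (v15,v24,v20) [-++] → (-0.2306, -2.24132, -0.408955)–(-0.2306, -2.49404, 0)  len=0.4807

Chained into 2 loop(s):
  loop 1: 10 segments, perimeter = 3.4322
  loop 2: 10 segments, perimeter = 3.4322
Total perimeter = 6.864

loops=2 perimeter=6.864


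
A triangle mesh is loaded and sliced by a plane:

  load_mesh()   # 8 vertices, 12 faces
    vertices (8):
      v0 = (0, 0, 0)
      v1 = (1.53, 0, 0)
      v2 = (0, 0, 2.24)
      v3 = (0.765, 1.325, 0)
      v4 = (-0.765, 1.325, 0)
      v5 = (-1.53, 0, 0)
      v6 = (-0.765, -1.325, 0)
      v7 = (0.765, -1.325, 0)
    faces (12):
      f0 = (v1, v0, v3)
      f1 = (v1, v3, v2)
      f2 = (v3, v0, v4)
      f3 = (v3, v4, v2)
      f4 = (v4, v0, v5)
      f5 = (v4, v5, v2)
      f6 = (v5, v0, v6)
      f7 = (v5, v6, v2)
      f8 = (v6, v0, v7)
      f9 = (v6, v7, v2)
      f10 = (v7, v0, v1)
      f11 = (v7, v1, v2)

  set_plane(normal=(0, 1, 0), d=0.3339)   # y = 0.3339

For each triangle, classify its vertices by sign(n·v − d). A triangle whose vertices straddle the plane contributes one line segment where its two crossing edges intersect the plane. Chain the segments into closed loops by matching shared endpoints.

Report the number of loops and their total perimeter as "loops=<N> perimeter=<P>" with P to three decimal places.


Straddling triangles (6 of 12):
  (v1,v0,v3) [--+] → (0.19278, 0.3339, 0)–(1.33722, 0.3339, 0)  len=1.1444
  (v1,v3,v2) [-+-] → (1.33722, 0.3339, 0)–(0.19278, 0.3339, 1.67552)  len=2.0291
  (v3,v0,v4) [+-+] → (0.19278, 0.3339, 0)–(-0.19278, 0.3339, 0)  len=0.3856
  (v3,v4,v2) [++-] → (-0.19278, 0.3339, 1.67552)–(0.19278, 0.3339, 1.67552)  len=0.3856
  (v4,v0,v5) [+--] → (-0.19278, 0.3339, 0)–(-1.33722, 0.3339, 0)  len=1.1444
  (v4,v5,v2) [+--] → (-1.33722, 0.3339, 0)–(-0.19278, 0.3339, 1.67552)  len=2.0291

Chained into 1 loop(s):
  loop 1: 6 segments, perimeter = 7.1181
Total perimeter = 7.118

loops=1 perimeter=7.118


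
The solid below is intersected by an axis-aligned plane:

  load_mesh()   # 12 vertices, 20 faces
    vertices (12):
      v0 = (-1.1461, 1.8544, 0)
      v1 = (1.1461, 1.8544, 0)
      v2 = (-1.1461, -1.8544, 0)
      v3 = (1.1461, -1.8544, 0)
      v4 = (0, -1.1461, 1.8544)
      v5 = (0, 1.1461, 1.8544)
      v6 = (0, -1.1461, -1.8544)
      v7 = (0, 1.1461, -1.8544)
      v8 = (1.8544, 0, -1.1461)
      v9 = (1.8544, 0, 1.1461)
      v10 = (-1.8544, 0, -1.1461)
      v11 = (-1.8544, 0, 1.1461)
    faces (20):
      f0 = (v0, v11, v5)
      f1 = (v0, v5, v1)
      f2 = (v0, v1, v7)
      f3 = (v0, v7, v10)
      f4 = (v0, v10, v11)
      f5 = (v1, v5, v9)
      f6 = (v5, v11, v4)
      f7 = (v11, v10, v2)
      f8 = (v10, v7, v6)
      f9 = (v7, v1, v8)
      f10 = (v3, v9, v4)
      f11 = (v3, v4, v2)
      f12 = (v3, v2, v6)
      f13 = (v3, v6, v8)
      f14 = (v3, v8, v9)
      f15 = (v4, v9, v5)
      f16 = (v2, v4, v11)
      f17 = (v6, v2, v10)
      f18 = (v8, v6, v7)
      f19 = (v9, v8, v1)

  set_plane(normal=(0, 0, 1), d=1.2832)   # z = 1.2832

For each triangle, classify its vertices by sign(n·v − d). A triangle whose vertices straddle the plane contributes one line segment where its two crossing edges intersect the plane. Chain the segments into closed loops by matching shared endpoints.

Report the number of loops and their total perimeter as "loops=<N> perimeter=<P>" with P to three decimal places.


loops=1 perimeter=8.762

Straddling triangles (8 of 20):
  (v0,v11,v5) [--+] → (-1.49546, 0.221841, 1.2832)–(-0.353026, 1.36427, 1.2832)  len=1.6156
  (v0,v5,v1) [-+-] → (-0.353026, 1.36427, 1.2832)–(0.353026, 1.36427, 1.2832)  len=0.7061
  (v1,v5,v9) [-+-] → (0.353026, 1.36427, 1.2832)–(1.49546, 0.221841, 1.2832)  len=1.6156
  (v5,v11,v4) [+-+] → (-1.49546, 0.221841, 1.2832)–(-1.49546, -0.221841, 1.2832)  len=0.4437
  (v3,v9,v4) [--+] → (1.49546, -0.221841, 1.2832)–(0.353026, -1.36427, 1.2832)  len=1.6156
  (v3,v4,v2) [-+-] → (0.353026, -1.36427, 1.2832)–(-0.353026, -1.36427, 1.2832)  len=0.7061
  (v4,v9,v5) [+-+] → (1.49546, -0.221841, 1.2832)–(1.49546, 0.221841, 1.2832)  len=0.4437
  (v2,v4,v11) [-+-] → (-0.353026, -1.36427, 1.2832)–(-1.49546, -0.221841, 1.2832)  len=1.6156

Chained into 1 loop(s):
  loop 1: 8 segments, perimeter = 8.7620
Total perimeter = 8.762


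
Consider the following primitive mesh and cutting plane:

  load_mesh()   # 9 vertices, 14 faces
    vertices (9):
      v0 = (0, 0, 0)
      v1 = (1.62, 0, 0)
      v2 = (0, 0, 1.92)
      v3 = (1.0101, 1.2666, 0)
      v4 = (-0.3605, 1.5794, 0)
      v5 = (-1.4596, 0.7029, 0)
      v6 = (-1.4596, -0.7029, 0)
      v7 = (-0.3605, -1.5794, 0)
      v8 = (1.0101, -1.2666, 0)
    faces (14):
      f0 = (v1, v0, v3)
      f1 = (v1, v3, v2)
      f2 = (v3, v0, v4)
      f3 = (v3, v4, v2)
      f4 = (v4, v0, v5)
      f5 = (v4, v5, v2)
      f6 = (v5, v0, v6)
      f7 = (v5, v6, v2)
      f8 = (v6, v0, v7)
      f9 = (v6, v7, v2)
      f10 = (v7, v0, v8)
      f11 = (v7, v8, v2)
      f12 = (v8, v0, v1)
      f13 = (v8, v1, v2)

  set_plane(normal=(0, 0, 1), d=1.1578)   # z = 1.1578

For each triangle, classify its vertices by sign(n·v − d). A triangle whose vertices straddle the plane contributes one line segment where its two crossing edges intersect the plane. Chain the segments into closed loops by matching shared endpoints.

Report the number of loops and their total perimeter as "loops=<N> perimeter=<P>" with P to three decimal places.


loops=1 perimeter=3.907

Straddling triangles (7 of 14):
  (v1,v3,v2) [--+] → (0.400989, 0.502814, 1.1578)–(0.643106, 0, 1.1578)  len=0.5581
  (v3,v4,v2) [--+] → (-0.143111, 0.626989, 1.1578)–(0.400989, 0.502814, 1.1578)  len=0.5581
  (v4,v5,v2) [--+] → (-0.579431, 0.279037, 1.1578)–(-0.143111, 0.626989, 1.1578)  len=0.5581
  (v5,v6,v2) [--+] → (-0.579431, -0.279037, 1.1578)–(-0.579431, 0.279037, 1.1578)  len=0.5581
  (v6,v7,v2) [--+] → (-0.143111, -0.626989, 1.1578)–(-0.579431, -0.279037, 1.1578)  len=0.5581
  (v7,v8,v2) [--+] → (0.400989, -0.502814, 1.1578)–(-0.143111, -0.626989, 1.1578)  len=0.5581
  (v8,v1,v2) [--+] → (0.643106, 0, 1.1578)–(0.400989, -0.502814, 1.1578)  len=0.5581

Chained into 1 loop(s):
  loop 1: 7 segments, perimeter = 3.9065
Total perimeter = 3.907
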